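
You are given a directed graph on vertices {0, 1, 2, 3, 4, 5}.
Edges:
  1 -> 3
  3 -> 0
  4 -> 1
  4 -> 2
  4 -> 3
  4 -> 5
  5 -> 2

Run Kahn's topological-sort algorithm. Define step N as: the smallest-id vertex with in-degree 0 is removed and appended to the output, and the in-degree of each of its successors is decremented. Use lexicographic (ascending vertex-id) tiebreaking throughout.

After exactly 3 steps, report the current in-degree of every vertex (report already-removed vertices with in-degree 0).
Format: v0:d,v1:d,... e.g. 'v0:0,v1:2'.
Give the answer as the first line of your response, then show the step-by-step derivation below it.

v0:0,v1:0,v2:1,v3:0,v4:0,v5:0

step 1: output 4; order=[4]; indeg=(1,0,1,1,0,0)
step 2: output 1; order=[4,1]; indeg=(1,0,1,0,0,0)
step 3: output 3; order=[4,1,3]; indeg=(0,0,1,0,0,0)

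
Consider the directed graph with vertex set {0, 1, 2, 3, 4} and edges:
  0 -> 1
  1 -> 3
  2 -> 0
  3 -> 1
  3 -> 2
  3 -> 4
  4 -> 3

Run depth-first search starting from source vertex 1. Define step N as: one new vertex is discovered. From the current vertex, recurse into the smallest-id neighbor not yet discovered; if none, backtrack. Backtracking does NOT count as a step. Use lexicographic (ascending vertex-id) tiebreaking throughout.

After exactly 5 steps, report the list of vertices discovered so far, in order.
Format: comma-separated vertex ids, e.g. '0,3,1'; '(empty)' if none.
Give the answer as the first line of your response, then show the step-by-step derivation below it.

1,3,2,0,4

step 1: discover 1; path=1; order=1
step 2: discover 3; path=1>3; order=1,3
step 3: discover 2; path=1>3>2; order=1,3,2
step 4: discover 0; path=1>3>2>0; order=1,3,2,0
step 5: discover 4; path=1>3>4; order=1,3,2,0,4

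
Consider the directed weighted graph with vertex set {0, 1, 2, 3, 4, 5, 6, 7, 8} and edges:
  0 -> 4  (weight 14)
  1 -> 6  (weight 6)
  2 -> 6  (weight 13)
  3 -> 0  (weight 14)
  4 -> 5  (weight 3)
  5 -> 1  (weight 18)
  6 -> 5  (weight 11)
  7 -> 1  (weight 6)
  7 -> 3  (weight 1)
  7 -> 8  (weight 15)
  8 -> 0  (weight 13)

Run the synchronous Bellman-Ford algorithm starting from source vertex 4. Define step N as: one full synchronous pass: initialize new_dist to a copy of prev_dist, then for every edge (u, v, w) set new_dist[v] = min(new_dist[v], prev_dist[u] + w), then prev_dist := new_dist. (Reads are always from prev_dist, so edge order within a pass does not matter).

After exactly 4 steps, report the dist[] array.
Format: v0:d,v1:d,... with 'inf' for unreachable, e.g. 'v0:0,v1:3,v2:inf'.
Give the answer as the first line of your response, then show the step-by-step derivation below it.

v0:inf,v1:21,v2:inf,v3:inf,v4:0,v5:3,v6:27,v7:inf,v8:inf

step 1: dist = v0:inf,v1:inf,v2:inf,v3:inf,v4:0,v5:3,v6:inf,v7:inf,v8:inf
step 2: dist = v0:inf,v1:21,v2:inf,v3:inf,v4:0,v5:3,v6:inf,v7:inf,v8:inf
step 3: dist = v0:inf,v1:21,v2:inf,v3:inf,v4:0,v5:3,v6:27,v7:inf,v8:inf
step 4: dist = v0:inf,v1:21,v2:inf,v3:inf,v4:0,v5:3,v6:27,v7:inf,v8:inf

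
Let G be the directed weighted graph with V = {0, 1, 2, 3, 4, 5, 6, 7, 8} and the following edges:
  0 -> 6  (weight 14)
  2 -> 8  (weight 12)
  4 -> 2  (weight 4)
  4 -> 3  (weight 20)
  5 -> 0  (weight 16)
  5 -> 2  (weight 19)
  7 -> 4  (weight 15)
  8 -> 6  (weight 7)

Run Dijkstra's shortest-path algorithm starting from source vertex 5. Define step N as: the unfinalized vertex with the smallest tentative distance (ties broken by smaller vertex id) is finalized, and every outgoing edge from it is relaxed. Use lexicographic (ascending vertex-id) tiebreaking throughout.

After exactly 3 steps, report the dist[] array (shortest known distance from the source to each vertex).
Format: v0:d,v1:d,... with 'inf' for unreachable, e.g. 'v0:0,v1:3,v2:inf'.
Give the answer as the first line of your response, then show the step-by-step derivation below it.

v0:16,v1:inf,v2:19,v3:inf,v4:inf,v5:0,v6:30,v7:inf,v8:31

step 1: dist = v0:16,v1:inf,v2:19,v3:inf,v4:inf,v5:0,v6:inf,v7:inf,v8:inf
step 2: dist = v0:16,v1:inf,v2:19,v3:inf,v4:inf,v5:0,v6:30,v7:inf,v8:inf
step 3: dist = v0:16,v1:inf,v2:19,v3:inf,v4:inf,v5:0,v6:30,v7:inf,v8:31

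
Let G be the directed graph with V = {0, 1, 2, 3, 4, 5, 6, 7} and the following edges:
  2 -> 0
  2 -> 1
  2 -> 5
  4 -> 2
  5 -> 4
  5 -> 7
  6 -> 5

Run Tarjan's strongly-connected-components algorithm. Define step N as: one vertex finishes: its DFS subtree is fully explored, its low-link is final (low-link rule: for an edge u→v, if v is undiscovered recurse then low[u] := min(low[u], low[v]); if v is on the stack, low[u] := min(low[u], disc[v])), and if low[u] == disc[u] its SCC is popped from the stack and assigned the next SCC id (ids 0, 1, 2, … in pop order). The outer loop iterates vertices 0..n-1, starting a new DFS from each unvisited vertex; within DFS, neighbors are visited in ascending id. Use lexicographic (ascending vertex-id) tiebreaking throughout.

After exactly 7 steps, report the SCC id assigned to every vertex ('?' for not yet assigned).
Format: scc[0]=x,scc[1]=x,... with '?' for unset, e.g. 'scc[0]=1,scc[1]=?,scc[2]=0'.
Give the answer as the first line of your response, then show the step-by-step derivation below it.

scc[0]=0,scc[1]=1,scc[2]=3,scc[3]=4,scc[4]=3,scc[5]=3,scc[6]=?,scc[7]=2

step 1: low=(low[0]=0,low[1]=?,low[2]=?,low[3]=?,low[4]=?,low[5]=?,low[6]=?,low[7]=?); scc=(scc[0]=0,scc[1]=?,scc[2]=?,scc[3]=?,scc[4]=?,scc[5]=?,scc[6]=?,scc[7]=?)
step 2: low=(low[0]=0,low[1]=1,low[2]=?,low[3]=?,low[4]=?,low[5]=?,low[6]=?,low[7]=?); scc=(scc[0]=0,scc[1]=1,scc[2]=?,scc[3]=?,scc[4]=?,scc[5]=?,scc[6]=?,scc[7]=?)
step 3: low=(low[0]=0,low[1]=1,low[2]=2,low[3]=?,low[4]=2,low[5]=3,low[6]=?,low[7]=?); scc=(scc[0]=0,scc[1]=1,scc[2]=?,scc[3]=?,scc[4]=?,scc[5]=?,scc[6]=?,scc[7]=?)
step 4: low=(low[0]=0,low[1]=1,low[2]=2,low[3]=?,low[4]=2,low[5]=2,low[6]=?,low[7]=5); scc=(scc[0]=0,scc[1]=1,scc[2]=?,scc[3]=?,scc[4]=?,scc[5]=?,scc[6]=?,scc[7]=2)
step 5: low=(low[0]=0,low[1]=1,low[2]=2,low[3]=?,low[4]=2,low[5]=2,low[6]=?,low[7]=5); scc=(scc[0]=0,scc[1]=1,scc[2]=?,scc[3]=?,scc[4]=?,scc[5]=?,scc[6]=?,scc[7]=2)
step 6: low=(low[0]=0,low[1]=1,low[2]=2,low[3]=?,low[4]=2,low[5]=2,low[6]=?,low[7]=5); scc=(scc[0]=0,scc[1]=1,scc[2]=3,scc[3]=?,scc[4]=3,scc[5]=3,scc[6]=?,scc[7]=2)
step 7: low=(low[0]=0,low[1]=1,low[2]=2,low[3]=6,low[4]=2,low[5]=2,low[6]=?,low[7]=5); scc=(scc[0]=0,scc[1]=1,scc[2]=3,scc[3]=4,scc[4]=3,scc[5]=3,scc[6]=?,scc[7]=2)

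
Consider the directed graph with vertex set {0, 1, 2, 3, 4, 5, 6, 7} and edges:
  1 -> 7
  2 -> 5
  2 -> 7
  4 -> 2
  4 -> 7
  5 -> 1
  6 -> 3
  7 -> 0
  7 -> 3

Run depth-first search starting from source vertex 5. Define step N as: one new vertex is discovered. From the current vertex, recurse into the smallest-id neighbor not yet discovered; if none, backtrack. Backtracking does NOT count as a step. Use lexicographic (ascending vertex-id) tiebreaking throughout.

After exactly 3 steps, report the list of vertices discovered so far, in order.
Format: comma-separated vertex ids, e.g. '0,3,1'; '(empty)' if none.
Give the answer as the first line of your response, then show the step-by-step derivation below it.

5,1,7

step 1: discover 5; path=5; order=5
step 2: discover 1; path=5>1; order=5,1
step 3: discover 7; path=5>1>7; order=5,1,7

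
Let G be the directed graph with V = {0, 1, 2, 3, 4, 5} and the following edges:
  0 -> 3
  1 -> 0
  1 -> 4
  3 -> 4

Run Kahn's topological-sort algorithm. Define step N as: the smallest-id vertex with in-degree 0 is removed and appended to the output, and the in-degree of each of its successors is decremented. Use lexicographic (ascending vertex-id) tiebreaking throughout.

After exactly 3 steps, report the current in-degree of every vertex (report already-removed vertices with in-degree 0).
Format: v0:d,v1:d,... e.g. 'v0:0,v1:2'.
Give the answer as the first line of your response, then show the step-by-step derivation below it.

v0:0,v1:0,v2:0,v3:0,v4:1,v5:0

step 1: output 1; order=[1]; indeg=(0,0,0,1,1,0)
step 2: output 0; order=[1,0]; indeg=(0,0,0,0,1,0)
step 3: output 2; order=[1,0,2]; indeg=(0,0,0,0,1,0)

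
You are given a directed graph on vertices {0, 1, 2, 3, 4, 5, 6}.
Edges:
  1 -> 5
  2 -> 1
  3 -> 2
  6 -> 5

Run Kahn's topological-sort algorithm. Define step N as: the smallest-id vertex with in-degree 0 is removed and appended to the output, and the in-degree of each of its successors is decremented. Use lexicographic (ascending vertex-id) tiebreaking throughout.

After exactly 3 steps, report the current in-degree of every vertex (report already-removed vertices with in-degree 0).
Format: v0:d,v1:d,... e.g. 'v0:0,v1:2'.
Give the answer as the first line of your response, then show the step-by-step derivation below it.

v0:0,v1:0,v2:0,v3:0,v4:0,v5:2,v6:0

step 1: output 0; order=[0]; indeg=(0,1,1,0,0,2,0)
step 2: output 3; order=[0,3]; indeg=(0,1,0,0,0,2,0)
step 3: output 2; order=[0,3,2]; indeg=(0,0,0,0,0,2,0)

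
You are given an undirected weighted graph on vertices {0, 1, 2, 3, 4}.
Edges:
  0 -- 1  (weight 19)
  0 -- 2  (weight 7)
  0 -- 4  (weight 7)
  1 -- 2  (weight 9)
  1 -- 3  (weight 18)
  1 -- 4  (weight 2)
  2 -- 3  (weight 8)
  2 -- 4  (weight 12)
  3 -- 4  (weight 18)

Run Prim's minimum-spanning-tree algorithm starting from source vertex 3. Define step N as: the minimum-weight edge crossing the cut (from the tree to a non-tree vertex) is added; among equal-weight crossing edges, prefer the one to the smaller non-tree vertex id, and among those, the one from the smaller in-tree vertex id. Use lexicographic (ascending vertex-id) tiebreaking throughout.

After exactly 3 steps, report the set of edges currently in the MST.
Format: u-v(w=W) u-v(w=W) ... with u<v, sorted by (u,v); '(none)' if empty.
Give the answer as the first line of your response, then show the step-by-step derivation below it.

0-2(w=7) 0-4(w=7) 2-3(w=8)

step 1: add edge 2-3 (w=8); MST = {2-3(w=8)}
step 2: add edge 0-2 (w=7); MST = {0-2(w=7) 2-3(w=8)}
step 3: add edge 0-4 (w=7); MST = {0-2(w=7) 0-4(w=7) 2-3(w=8)}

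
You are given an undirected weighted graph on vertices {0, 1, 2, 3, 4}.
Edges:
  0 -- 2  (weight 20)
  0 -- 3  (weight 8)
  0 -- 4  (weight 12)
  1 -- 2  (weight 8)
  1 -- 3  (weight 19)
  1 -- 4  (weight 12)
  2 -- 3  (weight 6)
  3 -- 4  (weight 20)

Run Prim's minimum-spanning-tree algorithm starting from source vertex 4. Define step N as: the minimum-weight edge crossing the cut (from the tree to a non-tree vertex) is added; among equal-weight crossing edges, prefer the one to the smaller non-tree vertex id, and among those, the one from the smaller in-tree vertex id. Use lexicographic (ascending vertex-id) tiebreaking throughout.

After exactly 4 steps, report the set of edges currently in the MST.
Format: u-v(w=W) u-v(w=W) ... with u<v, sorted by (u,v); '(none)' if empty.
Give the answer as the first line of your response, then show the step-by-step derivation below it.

0-3(w=8) 0-4(w=12) 1-2(w=8) 2-3(w=6)

step 1: add edge 0-4 (w=12); MST = {0-4(w=12)}
step 2: add edge 0-3 (w=8); MST = {0-3(w=8) 0-4(w=12)}
step 3: add edge 2-3 (w=6); MST = {0-3(w=8) 0-4(w=12) 2-3(w=6)}
step 4: add edge 1-2 (w=8); MST = {0-3(w=8) 0-4(w=12) 1-2(w=8) 2-3(w=6)}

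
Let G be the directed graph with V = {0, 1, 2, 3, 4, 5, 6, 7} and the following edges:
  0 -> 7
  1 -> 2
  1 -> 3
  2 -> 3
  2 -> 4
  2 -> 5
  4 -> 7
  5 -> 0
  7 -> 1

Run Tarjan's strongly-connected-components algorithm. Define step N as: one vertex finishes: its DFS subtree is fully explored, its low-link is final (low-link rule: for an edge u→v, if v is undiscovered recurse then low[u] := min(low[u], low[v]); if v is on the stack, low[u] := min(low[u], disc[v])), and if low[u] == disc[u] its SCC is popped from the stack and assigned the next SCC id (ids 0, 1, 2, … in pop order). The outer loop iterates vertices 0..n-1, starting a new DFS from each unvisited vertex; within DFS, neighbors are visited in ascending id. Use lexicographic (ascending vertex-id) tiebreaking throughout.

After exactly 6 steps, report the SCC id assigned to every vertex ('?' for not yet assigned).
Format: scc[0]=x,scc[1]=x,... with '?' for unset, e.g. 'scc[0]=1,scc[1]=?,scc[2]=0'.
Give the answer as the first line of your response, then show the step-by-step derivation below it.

scc[0]=?,scc[1]=?,scc[2]=?,scc[3]=0,scc[4]=?,scc[5]=?,scc[6]=?,scc[7]=?

step 1: low=(low[0]=0,low[1]=2,low[2]=3,low[3]=4,low[4]=?,low[5]=?,low[6]=?,low[7]=1); scc=(scc[0]=?,scc[1]=?,scc[2]=?,scc[3]=0,scc[4]=?,scc[5]=?,scc[6]=?,scc[7]=?)
step 2: low=(low[0]=0,low[1]=2,low[2]=3,low[3]=4,low[4]=1,low[5]=?,low[6]=?,low[7]=1); scc=(scc[0]=?,scc[1]=?,scc[2]=?,scc[3]=0,scc[4]=?,scc[5]=?,scc[6]=?,scc[7]=?)
step 3: low=(low[0]=0,low[1]=2,low[2]=1,low[3]=4,low[4]=1,low[5]=0,low[6]=?,low[7]=1); scc=(scc[0]=?,scc[1]=?,scc[2]=?,scc[3]=0,scc[4]=?,scc[5]=?,scc[6]=?,scc[7]=?)
step 4: low=(low[0]=0,low[1]=2,low[2]=0,low[3]=4,low[4]=1,low[5]=0,low[6]=?,low[7]=1); scc=(scc[0]=?,scc[1]=?,scc[2]=?,scc[3]=0,scc[4]=?,scc[5]=?,scc[6]=?,scc[7]=?)
step 5: low=(low[0]=0,low[1]=0,low[2]=0,low[3]=4,low[4]=1,low[5]=0,low[6]=?,low[7]=1); scc=(scc[0]=?,scc[1]=?,scc[2]=?,scc[3]=0,scc[4]=?,scc[5]=?,scc[6]=?,scc[7]=?)
step 6: low=(low[0]=0,low[1]=0,low[2]=0,low[3]=4,low[4]=1,low[5]=0,low[6]=?,low[7]=0); scc=(scc[0]=?,scc[1]=?,scc[2]=?,scc[3]=0,scc[4]=?,scc[5]=?,scc[6]=?,scc[7]=?)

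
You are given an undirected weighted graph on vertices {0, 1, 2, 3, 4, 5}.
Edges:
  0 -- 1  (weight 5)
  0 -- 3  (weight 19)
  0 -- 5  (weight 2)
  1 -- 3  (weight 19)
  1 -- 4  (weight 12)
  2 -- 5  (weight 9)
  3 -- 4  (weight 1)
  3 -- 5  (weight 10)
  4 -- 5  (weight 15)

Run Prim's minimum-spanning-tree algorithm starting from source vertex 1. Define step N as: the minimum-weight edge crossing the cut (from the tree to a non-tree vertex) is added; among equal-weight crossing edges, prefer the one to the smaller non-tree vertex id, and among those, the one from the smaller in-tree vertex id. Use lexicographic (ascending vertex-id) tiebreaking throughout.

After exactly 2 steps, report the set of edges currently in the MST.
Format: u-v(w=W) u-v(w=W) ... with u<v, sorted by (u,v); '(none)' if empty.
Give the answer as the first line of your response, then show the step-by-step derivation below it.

0-1(w=5) 0-5(w=2)

step 1: add edge 0-1 (w=5); MST = {0-1(w=5)}
step 2: add edge 0-5 (w=2); MST = {0-1(w=5) 0-5(w=2)}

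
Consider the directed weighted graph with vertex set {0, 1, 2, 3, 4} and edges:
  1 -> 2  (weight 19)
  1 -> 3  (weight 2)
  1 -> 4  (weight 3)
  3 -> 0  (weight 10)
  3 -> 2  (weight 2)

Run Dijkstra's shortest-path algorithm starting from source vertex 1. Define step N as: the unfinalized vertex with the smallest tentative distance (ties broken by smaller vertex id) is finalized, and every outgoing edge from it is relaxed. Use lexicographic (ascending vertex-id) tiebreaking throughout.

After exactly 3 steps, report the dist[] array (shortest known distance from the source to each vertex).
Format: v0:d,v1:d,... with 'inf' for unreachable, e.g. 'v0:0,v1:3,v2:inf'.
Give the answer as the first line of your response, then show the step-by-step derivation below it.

v0:12,v1:0,v2:4,v3:2,v4:3

step 1: dist = v0:inf,v1:0,v2:19,v3:2,v4:3
step 2: dist = v0:12,v1:0,v2:4,v3:2,v4:3
step 3: dist = v0:12,v1:0,v2:4,v3:2,v4:3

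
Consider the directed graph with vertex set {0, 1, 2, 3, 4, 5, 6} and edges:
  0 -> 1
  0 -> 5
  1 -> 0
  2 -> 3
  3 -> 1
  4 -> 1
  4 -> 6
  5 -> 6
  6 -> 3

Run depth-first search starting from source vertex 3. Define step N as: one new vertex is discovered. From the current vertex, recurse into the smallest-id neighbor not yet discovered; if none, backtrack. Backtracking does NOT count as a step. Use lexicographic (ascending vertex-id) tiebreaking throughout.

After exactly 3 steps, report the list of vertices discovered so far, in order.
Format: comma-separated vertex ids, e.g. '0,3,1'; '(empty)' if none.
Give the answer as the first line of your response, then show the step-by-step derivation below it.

3,1,0

step 1: discover 3; path=3; order=3
step 2: discover 1; path=3>1; order=3,1
step 3: discover 0; path=3>1>0; order=3,1,0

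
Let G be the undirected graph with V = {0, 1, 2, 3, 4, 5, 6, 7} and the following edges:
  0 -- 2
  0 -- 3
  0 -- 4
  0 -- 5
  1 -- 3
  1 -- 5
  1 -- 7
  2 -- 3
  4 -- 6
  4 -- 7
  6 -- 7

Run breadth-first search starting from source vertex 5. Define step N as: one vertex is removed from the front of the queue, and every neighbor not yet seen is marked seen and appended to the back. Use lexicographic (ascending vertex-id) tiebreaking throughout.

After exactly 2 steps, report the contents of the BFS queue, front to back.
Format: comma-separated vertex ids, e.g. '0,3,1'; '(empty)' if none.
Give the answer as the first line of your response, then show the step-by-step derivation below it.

1,2,3,4

step 1: dequeue 5; queue=[0,1]; order=5
step 2: dequeue 0; queue=[1,2,3,4]; order=5,0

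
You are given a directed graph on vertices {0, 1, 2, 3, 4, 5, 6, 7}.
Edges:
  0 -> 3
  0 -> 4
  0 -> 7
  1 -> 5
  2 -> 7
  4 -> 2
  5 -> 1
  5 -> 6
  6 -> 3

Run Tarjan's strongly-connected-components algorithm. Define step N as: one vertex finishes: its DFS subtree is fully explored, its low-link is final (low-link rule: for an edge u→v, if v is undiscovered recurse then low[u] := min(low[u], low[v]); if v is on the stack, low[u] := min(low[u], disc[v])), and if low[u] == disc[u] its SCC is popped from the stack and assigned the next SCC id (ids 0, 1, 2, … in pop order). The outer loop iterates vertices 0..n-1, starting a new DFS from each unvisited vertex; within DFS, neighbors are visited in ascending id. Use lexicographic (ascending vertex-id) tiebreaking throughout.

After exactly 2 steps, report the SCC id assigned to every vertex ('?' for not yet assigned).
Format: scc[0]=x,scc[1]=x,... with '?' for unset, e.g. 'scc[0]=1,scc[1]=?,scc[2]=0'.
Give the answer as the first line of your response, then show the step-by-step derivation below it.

scc[0]=?,scc[1]=?,scc[2]=?,scc[3]=0,scc[4]=?,scc[5]=?,scc[6]=?,scc[7]=1

step 1: low=(low[0]=0,low[1]=?,low[2]=?,low[3]=1,low[4]=?,low[5]=?,low[6]=?,low[7]=?); scc=(scc[0]=?,scc[1]=?,scc[2]=?,scc[3]=0,scc[4]=?,scc[5]=?,scc[6]=?,scc[7]=?)
step 2: low=(low[0]=0,low[1]=?,low[2]=3,low[3]=1,low[4]=2,low[5]=?,low[6]=?,low[7]=4); scc=(scc[0]=?,scc[1]=?,scc[2]=?,scc[3]=0,scc[4]=?,scc[5]=?,scc[6]=?,scc[7]=1)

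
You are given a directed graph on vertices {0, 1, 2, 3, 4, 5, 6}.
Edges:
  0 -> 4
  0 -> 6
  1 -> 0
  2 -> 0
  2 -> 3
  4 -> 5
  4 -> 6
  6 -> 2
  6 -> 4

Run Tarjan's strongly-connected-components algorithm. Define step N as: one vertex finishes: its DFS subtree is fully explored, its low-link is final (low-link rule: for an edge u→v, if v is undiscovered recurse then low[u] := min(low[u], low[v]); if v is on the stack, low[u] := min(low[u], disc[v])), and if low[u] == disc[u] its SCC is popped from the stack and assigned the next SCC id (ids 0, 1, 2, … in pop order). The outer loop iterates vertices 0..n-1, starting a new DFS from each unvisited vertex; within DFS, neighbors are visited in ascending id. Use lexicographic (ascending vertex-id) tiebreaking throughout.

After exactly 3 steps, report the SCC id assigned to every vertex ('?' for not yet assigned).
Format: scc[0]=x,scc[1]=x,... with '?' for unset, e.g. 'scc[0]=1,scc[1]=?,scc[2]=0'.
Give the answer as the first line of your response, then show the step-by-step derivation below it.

scc[0]=?,scc[1]=?,scc[2]=?,scc[3]=1,scc[4]=?,scc[5]=0,scc[6]=?

step 1: low=(low[0]=0,low[1]=?,low[2]=?,low[3]=?,low[4]=1,low[5]=2,low[6]=?); scc=(scc[0]=?,scc[1]=?,scc[2]=?,scc[3]=?,scc[4]=?,scc[5]=0,scc[6]=?)
step 2: low=(low[0]=0,low[1]=?,low[2]=0,low[3]=5,low[4]=1,low[5]=2,low[6]=3); scc=(scc[0]=?,scc[1]=?,scc[2]=?,scc[3]=1,scc[4]=?,scc[5]=0,scc[6]=?)
step 3: low=(low[0]=0,low[1]=?,low[2]=0,low[3]=5,low[4]=1,low[5]=2,low[6]=3); scc=(scc[0]=?,scc[1]=?,scc[2]=?,scc[3]=1,scc[4]=?,scc[5]=0,scc[6]=?)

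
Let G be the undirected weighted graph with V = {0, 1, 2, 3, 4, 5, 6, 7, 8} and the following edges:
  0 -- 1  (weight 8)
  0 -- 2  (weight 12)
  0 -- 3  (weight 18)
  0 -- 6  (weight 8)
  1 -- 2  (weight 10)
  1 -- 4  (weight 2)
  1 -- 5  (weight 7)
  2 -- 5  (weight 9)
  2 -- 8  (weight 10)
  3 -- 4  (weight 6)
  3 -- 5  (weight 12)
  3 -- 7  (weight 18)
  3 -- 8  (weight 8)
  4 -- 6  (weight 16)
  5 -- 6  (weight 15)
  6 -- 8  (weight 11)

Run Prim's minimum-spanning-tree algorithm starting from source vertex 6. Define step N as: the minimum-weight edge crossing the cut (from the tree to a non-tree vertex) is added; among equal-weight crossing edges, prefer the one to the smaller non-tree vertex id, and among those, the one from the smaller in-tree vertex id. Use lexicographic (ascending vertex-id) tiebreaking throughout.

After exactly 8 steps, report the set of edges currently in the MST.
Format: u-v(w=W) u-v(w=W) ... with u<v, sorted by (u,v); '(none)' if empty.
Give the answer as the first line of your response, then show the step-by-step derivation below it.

0-1(w=8) 0-6(w=8) 1-4(w=2) 1-5(w=7) 2-5(w=9) 3-4(w=6) 3-7(w=18) 3-8(w=8)

step 1: add edge 0-6 (w=8); MST = {0-6(w=8)}
step 2: add edge 0-1 (w=8); MST = {0-1(w=8) 0-6(w=8)}
step 3: add edge 1-4 (w=2); MST = {0-1(w=8) 0-6(w=8) 1-4(w=2)}
step 4: add edge 3-4 (w=6); MST = {0-1(w=8) 0-6(w=8) 1-4(w=2) 3-4(w=6)}
step 5: add edge 1-5 (w=7); MST = {0-1(w=8) 0-6(w=8) 1-4(w=2) 1-5(w=7) 3-4(w=6)}
step 6: add edge 3-8 (w=8); MST = {0-1(w=8) 0-6(w=8) 1-4(w=2) 1-5(w=7) 3-4(w=6) 3-8(w=8)}
step 7: add edge 2-5 (w=9); MST = {0-1(w=8) 0-6(w=8) 1-4(w=2) 1-5(w=7) 2-5(w=9) 3-4(w=6) 3-8(w=8)}
step 8: add edge 3-7 (w=18); MST = {0-1(w=8) 0-6(w=8) 1-4(w=2) 1-5(w=7) 2-5(w=9) 3-4(w=6) 3-7(w=18) 3-8(w=8)}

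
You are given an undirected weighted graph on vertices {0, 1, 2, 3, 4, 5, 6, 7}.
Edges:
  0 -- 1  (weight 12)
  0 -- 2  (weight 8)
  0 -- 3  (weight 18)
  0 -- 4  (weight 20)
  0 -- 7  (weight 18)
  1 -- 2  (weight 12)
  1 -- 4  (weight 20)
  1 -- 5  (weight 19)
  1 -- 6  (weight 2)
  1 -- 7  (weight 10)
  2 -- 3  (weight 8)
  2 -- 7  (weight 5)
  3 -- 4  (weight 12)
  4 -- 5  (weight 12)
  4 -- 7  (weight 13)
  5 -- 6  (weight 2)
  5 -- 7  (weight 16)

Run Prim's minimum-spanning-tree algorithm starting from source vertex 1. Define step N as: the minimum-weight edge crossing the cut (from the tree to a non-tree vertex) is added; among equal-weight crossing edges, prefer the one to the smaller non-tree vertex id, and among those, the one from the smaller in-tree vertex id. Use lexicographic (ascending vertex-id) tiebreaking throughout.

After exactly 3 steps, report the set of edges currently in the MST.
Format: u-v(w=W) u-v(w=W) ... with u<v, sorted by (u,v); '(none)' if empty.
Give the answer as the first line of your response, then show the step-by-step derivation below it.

1-6(w=2) 1-7(w=10) 5-6(w=2)

step 1: add edge 1-6 (w=2); MST = {1-6(w=2)}
step 2: add edge 5-6 (w=2); MST = {1-6(w=2) 5-6(w=2)}
step 3: add edge 1-7 (w=10); MST = {1-6(w=2) 1-7(w=10) 5-6(w=2)}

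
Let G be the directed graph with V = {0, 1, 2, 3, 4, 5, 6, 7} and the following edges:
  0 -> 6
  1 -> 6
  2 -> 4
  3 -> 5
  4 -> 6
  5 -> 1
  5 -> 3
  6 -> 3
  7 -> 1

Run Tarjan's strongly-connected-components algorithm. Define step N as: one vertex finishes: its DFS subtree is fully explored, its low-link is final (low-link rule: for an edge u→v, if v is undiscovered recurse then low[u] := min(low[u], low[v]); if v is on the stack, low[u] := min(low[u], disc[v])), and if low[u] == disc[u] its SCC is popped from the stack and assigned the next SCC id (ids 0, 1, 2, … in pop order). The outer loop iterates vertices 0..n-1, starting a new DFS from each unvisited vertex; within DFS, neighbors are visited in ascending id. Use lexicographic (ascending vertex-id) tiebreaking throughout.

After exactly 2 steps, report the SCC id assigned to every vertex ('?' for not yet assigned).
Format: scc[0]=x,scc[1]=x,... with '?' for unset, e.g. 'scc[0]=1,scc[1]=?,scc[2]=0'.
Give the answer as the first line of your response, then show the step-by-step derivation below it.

scc[0]=?,scc[1]=?,scc[2]=?,scc[3]=?,scc[4]=?,scc[5]=?,scc[6]=?,scc[7]=?

step 1: low=(low[0]=0,low[1]=1,low[2]=?,low[3]=2,low[4]=?,low[5]=3,low[6]=1,low[7]=?); scc=(scc[0]=?,scc[1]=?,scc[2]=?,scc[3]=?,scc[4]=?,scc[5]=?,scc[6]=?,scc[7]=?)
step 2: low=(low[0]=0,low[1]=1,low[2]=?,low[3]=2,low[4]=?,low[5]=1,low[6]=1,low[7]=?); scc=(scc[0]=?,scc[1]=?,scc[2]=?,scc[3]=?,scc[4]=?,scc[5]=?,scc[6]=?,scc[7]=?)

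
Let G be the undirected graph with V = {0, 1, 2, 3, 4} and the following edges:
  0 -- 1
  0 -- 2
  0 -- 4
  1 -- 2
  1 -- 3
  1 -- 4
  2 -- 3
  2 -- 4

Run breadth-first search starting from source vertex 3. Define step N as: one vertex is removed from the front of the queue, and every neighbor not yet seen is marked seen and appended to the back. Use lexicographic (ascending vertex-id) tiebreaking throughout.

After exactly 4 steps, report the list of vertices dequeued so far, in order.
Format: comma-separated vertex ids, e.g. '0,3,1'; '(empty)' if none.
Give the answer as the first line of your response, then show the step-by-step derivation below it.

3,1,2,0

step 1: dequeue 3; queue=[1,2]; order=3
step 2: dequeue 1; queue=[2,0,4]; order=3,1
step 3: dequeue 2; queue=[0,4]; order=3,1,2
step 4: dequeue 0; queue=[4]; order=3,1,2,0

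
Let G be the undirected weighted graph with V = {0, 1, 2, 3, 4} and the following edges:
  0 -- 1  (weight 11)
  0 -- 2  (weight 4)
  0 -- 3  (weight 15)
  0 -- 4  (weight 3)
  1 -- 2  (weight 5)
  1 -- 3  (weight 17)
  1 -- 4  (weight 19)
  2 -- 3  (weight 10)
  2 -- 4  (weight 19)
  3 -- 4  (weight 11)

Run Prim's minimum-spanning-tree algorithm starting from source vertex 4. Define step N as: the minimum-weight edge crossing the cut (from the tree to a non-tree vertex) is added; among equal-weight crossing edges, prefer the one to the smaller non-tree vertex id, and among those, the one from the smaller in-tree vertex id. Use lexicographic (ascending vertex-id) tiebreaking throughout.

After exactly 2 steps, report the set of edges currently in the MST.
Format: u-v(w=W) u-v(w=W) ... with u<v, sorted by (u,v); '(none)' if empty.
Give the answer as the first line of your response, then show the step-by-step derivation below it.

0-2(w=4) 0-4(w=3)

step 1: add edge 0-4 (w=3); MST = {0-4(w=3)}
step 2: add edge 0-2 (w=4); MST = {0-2(w=4) 0-4(w=3)}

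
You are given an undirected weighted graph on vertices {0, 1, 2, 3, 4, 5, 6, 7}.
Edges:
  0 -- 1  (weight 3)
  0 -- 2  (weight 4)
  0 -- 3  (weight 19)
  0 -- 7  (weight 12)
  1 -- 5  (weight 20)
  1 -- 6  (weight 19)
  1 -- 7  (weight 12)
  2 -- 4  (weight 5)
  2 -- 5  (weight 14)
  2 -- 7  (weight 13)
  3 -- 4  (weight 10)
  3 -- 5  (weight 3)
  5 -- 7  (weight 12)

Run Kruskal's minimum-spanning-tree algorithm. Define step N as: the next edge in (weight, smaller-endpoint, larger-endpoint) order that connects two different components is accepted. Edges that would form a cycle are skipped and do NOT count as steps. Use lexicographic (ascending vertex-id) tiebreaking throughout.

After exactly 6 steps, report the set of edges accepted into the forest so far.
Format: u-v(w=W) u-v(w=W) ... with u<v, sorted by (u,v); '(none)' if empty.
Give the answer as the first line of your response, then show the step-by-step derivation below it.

0-1(w=3) 0-2(w=4) 0-7(w=12) 2-4(w=5) 3-4(w=10) 3-5(w=3)

step 1: add edge 0-1 (w=3); MST = {0-1(w=3)}
step 2: add edge 3-5 (w=3); MST = {0-1(w=3) 3-5(w=3)}
step 3: add edge 0-2 (w=4); MST = {0-1(w=3) 0-2(w=4) 3-5(w=3)}
step 4: add edge 2-4 (w=5); MST = {0-1(w=3) 0-2(w=4) 2-4(w=5) 3-5(w=3)}
step 5: add edge 3-4 (w=10); MST = {0-1(w=3) 0-2(w=4) 2-4(w=5) 3-4(w=10) 3-5(w=3)}
step 6: add edge 0-7 (w=12); MST = {0-1(w=3) 0-2(w=4) 0-7(w=12) 2-4(w=5) 3-4(w=10) 3-5(w=3)}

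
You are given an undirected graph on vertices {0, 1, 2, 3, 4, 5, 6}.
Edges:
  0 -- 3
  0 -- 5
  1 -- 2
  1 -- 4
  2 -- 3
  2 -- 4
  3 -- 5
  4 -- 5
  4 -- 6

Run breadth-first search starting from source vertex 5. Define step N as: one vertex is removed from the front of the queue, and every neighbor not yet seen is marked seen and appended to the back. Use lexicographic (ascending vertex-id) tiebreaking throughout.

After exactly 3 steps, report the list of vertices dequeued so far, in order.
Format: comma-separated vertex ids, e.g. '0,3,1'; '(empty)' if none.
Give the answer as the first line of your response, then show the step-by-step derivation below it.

5,0,3

step 1: dequeue 5; queue=[0,3,4]; order=5
step 2: dequeue 0; queue=[3,4]; order=5,0
step 3: dequeue 3; queue=[4,2]; order=5,0,3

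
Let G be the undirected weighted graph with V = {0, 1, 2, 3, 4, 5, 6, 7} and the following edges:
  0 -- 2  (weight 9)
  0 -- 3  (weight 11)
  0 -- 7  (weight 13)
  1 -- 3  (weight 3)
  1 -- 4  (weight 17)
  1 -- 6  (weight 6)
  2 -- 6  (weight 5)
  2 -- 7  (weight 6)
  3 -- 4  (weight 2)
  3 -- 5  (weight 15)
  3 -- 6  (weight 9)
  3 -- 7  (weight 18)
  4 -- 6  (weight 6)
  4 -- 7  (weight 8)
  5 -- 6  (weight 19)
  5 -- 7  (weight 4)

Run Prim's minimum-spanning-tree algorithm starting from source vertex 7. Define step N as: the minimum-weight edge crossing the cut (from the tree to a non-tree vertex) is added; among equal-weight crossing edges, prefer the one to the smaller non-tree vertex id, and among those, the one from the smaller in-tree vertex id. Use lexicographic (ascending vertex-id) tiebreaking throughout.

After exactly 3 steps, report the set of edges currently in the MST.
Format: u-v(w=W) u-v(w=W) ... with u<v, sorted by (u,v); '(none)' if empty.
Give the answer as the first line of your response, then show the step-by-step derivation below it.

2-6(w=5) 2-7(w=6) 5-7(w=4)

step 1: add edge 5-7 (w=4); MST = {5-7(w=4)}
step 2: add edge 2-7 (w=6); MST = {2-7(w=6) 5-7(w=4)}
step 3: add edge 2-6 (w=5); MST = {2-6(w=5) 2-7(w=6) 5-7(w=4)}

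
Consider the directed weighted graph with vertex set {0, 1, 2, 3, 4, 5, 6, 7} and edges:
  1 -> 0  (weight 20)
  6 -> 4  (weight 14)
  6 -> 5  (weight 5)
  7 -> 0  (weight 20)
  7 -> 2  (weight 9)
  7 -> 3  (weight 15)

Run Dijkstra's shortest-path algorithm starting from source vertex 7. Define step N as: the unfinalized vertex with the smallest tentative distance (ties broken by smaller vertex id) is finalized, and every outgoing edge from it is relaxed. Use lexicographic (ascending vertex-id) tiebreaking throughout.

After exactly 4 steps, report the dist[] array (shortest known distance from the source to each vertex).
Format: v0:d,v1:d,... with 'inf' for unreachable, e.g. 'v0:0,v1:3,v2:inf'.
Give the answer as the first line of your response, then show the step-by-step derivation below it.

v0:20,v1:inf,v2:9,v3:15,v4:inf,v5:inf,v6:inf,v7:0

step 1: dist = v0:20,v1:inf,v2:9,v3:15,v4:inf,v5:inf,v6:inf,v7:0
step 2: dist = v0:20,v1:inf,v2:9,v3:15,v4:inf,v5:inf,v6:inf,v7:0
step 3: dist = v0:20,v1:inf,v2:9,v3:15,v4:inf,v5:inf,v6:inf,v7:0
step 4: dist = v0:20,v1:inf,v2:9,v3:15,v4:inf,v5:inf,v6:inf,v7:0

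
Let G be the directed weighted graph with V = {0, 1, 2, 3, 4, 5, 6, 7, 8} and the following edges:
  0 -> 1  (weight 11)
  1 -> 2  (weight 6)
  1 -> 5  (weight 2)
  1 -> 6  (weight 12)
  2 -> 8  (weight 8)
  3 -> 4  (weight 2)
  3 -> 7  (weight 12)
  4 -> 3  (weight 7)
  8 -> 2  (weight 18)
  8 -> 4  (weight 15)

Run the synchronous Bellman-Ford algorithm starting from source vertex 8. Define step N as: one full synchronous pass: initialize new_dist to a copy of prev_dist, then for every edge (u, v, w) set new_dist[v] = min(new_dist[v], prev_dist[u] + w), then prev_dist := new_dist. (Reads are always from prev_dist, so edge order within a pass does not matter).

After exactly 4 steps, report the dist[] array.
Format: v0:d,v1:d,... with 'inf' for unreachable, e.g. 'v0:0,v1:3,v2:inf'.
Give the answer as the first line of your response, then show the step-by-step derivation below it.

v0:inf,v1:inf,v2:18,v3:22,v4:15,v5:inf,v6:inf,v7:34,v8:0

step 1: dist = v0:inf,v1:inf,v2:18,v3:inf,v4:15,v5:inf,v6:inf,v7:inf,v8:0
step 2: dist = v0:inf,v1:inf,v2:18,v3:22,v4:15,v5:inf,v6:inf,v7:inf,v8:0
step 3: dist = v0:inf,v1:inf,v2:18,v3:22,v4:15,v5:inf,v6:inf,v7:34,v8:0
step 4: dist = v0:inf,v1:inf,v2:18,v3:22,v4:15,v5:inf,v6:inf,v7:34,v8:0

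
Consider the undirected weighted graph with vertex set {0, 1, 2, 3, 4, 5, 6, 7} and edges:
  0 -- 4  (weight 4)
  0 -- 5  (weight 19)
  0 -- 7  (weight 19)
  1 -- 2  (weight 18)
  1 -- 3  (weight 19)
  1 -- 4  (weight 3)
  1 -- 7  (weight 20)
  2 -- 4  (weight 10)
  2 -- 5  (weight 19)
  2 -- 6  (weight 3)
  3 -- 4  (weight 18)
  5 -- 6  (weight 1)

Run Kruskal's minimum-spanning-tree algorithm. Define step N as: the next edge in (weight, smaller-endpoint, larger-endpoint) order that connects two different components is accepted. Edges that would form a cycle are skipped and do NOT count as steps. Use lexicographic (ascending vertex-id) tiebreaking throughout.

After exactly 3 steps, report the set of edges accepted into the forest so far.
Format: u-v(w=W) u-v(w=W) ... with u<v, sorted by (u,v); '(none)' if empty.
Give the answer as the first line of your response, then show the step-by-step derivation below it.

1-4(w=3) 2-6(w=3) 5-6(w=1)

step 1: add edge 5-6 (w=1); MST = {5-6(w=1)}
step 2: add edge 1-4 (w=3); MST = {1-4(w=3) 5-6(w=1)}
step 3: add edge 2-6 (w=3); MST = {1-4(w=3) 2-6(w=3) 5-6(w=1)}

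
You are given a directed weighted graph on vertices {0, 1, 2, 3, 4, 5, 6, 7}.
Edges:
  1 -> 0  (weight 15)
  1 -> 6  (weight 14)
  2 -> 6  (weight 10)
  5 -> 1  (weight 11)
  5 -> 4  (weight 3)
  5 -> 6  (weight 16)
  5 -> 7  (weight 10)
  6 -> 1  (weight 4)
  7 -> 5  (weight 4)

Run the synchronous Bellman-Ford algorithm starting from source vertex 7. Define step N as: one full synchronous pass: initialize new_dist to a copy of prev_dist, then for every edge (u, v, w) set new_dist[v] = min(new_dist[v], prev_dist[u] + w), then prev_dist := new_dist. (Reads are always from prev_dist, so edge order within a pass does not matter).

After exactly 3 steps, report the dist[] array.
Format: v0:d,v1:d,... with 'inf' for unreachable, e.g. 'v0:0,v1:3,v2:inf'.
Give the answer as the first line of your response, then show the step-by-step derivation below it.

v0:30,v1:15,v2:inf,v3:inf,v4:7,v5:4,v6:20,v7:0

step 1: dist = v0:inf,v1:inf,v2:inf,v3:inf,v4:inf,v5:4,v6:inf,v7:0
step 2: dist = v0:inf,v1:15,v2:inf,v3:inf,v4:7,v5:4,v6:20,v7:0
step 3: dist = v0:30,v1:15,v2:inf,v3:inf,v4:7,v5:4,v6:20,v7:0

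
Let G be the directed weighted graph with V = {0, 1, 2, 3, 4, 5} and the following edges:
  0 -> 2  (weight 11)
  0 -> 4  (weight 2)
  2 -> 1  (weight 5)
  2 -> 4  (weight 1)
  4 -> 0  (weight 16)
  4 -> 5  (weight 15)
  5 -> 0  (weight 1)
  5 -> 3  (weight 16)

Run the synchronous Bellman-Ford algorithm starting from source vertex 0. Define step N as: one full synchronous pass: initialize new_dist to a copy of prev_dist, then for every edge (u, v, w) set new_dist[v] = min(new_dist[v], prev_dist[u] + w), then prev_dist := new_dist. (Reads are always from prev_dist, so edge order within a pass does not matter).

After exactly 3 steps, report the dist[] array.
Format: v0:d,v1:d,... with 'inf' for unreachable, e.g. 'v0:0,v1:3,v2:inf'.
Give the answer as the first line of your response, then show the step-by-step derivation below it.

v0:0,v1:16,v2:11,v3:33,v4:2,v5:17

step 1: dist = v0:0,v1:inf,v2:11,v3:inf,v4:2,v5:inf
step 2: dist = v0:0,v1:16,v2:11,v3:inf,v4:2,v5:17
step 3: dist = v0:0,v1:16,v2:11,v3:33,v4:2,v5:17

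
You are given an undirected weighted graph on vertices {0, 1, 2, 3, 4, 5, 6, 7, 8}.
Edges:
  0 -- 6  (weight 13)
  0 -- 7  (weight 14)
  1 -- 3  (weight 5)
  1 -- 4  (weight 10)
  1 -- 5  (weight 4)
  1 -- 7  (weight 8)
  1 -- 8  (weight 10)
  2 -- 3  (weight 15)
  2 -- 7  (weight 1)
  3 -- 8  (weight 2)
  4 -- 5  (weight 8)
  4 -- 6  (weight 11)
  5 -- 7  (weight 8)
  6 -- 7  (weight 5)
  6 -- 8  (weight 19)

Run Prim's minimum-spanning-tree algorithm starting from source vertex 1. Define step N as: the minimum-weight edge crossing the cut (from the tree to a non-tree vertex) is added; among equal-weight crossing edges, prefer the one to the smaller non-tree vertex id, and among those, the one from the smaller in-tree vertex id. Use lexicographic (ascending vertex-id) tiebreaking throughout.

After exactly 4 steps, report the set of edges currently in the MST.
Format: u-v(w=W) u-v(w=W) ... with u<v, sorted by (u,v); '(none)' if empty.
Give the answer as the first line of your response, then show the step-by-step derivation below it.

1-3(w=5) 1-5(w=4) 3-8(w=2) 4-5(w=8)

step 1: add edge 1-5 (w=4); MST = {1-5(w=4)}
step 2: add edge 1-3 (w=5); MST = {1-3(w=5) 1-5(w=4)}
step 3: add edge 3-8 (w=2); MST = {1-3(w=5) 1-5(w=4) 3-8(w=2)}
step 4: add edge 4-5 (w=8); MST = {1-3(w=5) 1-5(w=4) 3-8(w=2) 4-5(w=8)}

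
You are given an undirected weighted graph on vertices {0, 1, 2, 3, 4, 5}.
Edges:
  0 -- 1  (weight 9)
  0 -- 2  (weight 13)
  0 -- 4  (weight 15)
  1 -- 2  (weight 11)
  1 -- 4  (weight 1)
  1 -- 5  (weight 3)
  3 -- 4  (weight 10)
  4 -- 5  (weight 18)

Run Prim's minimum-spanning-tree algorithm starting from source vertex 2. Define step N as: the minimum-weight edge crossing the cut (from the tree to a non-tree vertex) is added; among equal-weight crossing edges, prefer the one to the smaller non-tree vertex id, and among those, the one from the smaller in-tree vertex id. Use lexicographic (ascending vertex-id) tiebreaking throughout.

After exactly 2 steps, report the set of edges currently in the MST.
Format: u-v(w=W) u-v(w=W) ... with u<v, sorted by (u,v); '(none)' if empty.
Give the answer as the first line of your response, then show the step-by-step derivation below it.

1-2(w=11) 1-4(w=1)

step 1: add edge 1-2 (w=11); MST = {1-2(w=11)}
step 2: add edge 1-4 (w=1); MST = {1-2(w=11) 1-4(w=1)}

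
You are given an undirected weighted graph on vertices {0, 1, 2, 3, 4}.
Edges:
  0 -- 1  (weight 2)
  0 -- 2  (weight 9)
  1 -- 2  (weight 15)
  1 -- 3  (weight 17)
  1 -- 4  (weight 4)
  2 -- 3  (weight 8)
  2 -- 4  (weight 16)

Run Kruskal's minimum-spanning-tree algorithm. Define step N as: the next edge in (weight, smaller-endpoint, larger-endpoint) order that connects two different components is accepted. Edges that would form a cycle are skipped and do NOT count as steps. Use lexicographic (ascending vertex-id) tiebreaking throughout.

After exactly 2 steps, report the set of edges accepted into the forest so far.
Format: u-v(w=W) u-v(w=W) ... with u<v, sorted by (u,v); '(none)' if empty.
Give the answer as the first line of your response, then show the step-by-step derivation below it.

0-1(w=2) 1-4(w=4)

step 1: add edge 0-1 (w=2); MST = {0-1(w=2)}
step 2: add edge 1-4 (w=4); MST = {0-1(w=2) 1-4(w=4)}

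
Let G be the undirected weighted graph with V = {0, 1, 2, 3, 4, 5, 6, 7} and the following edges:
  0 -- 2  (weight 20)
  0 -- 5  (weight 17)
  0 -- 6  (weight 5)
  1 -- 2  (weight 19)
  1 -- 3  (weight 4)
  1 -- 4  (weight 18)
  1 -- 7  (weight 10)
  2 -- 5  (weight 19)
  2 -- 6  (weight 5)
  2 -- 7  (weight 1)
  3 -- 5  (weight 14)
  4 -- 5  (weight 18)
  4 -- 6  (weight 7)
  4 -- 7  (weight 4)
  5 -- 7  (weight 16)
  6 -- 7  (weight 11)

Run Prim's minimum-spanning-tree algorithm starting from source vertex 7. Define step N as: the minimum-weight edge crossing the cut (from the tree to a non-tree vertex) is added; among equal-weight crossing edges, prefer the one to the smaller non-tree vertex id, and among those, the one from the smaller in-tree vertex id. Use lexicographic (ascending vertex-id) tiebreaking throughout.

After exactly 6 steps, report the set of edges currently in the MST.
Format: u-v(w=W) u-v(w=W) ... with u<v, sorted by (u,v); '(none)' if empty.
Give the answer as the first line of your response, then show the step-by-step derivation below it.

0-6(w=5) 1-3(w=4) 1-7(w=10) 2-6(w=5) 2-7(w=1) 4-7(w=4)

step 1: add edge 2-7 (w=1); MST = {2-7(w=1)}
step 2: add edge 4-7 (w=4); MST = {2-7(w=1) 4-7(w=4)}
step 3: add edge 2-6 (w=5); MST = {2-6(w=5) 2-7(w=1) 4-7(w=4)}
step 4: add edge 0-6 (w=5); MST = {0-6(w=5) 2-6(w=5) 2-7(w=1) 4-7(w=4)}
step 5: add edge 1-7 (w=10); MST = {0-6(w=5) 1-7(w=10) 2-6(w=5) 2-7(w=1) 4-7(w=4)}
step 6: add edge 1-3 (w=4); MST = {0-6(w=5) 1-3(w=4) 1-7(w=10) 2-6(w=5) 2-7(w=1) 4-7(w=4)}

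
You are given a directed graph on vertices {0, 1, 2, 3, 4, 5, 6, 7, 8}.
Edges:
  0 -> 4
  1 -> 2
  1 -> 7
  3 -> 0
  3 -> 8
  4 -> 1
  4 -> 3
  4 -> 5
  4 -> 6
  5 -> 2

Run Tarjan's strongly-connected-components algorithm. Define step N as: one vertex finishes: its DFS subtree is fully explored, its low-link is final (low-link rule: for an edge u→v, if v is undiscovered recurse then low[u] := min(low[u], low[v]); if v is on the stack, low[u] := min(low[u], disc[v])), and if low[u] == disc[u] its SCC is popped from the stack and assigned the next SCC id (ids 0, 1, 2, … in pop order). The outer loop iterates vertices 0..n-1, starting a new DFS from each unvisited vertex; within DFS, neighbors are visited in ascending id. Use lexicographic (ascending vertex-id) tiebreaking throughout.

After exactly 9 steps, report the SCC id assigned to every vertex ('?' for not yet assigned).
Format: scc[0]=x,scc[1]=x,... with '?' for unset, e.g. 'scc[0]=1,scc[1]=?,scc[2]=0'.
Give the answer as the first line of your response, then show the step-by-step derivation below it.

scc[0]=6,scc[1]=2,scc[2]=0,scc[3]=6,scc[4]=6,scc[5]=4,scc[6]=5,scc[7]=1,scc[8]=3

step 1: low=(low[0]=0,low[1]=2,low[2]=3,low[3]=?,low[4]=1,low[5]=?,low[6]=?,low[7]=?,low[8]=?); scc=(scc[0]=?,scc[1]=?,scc[2]=0,scc[3]=?,scc[4]=?,scc[5]=?,scc[6]=?,scc[7]=?,scc[8]=?)
step 2: low=(low[0]=0,low[1]=2,low[2]=3,low[3]=?,low[4]=1,low[5]=?,low[6]=?,low[7]=4,low[8]=?); scc=(scc[0]=?,scc[1]=?,scc[2]=0,scc[3]=?,scc[4]=?,scc[5]=?,scc[6]=?,scc[7]=1,scc[8]=?)
step 3: low=(low[0]=0,low[1]=2,low[2]=3,low[3]=?,low[4]=1,low[5]=?,low[6]=?,low[7]=4,low[8]=?); scc=(scc[0]=?,scc[1]=2,scc[2]=0,scc[3]=?,scc[4]=?,scc[5]=?,scc[6]=?,scc[7]=1,scc[8]=?)
step 4: low=(low[0]=0,low[1]=2,low[2]=3,low[3]=0,low[4]=1,low[5]=?,low[6]=?,low[7]=4,low[8]=6); scc=(scc[0]=?,scc[1]=2,scc[2]=0,scc[3]=?,scc[4]=?,scc[5]=?,scc[6]=?,scc[7]=1,scc[8]=3)
step 5: low=(low[0]=0,low[1]=2,low[2]=3,low[3]=0,low[4]=1,low[5]=?,low[6]=?,low[7]=4,low[8]=6); scc=(scc[0]=?,scc[1]=2,scc[2]=0,scc[3]=?,scc[4]=?,scc[5]=?,scc[6]=?,scc[7]=1,scc[8]=3)
step 6: low=(low[0]=0,low[1]=2,low[2]=3,low[3]=0,low[4]=0,low[5]=7,low[6]=?,low[7]=4,low[8]=6); scc=(scc[0]=?,scc[1]=2,scc[2]=0,scc[3]=?,scc[4]=?,scc[5]=4,scc[6]=?,scc[7]=1,scc[8]=3)
step 7: low=(low[0]=0,low[1]=2,low[2]=3,low[3]=0,low[4]=0,low[5]=7,low[6]=8,low[7]=4,low[8]=6); scc=(scc[0]=?,scc[1]=2,scc[2]=0,scc[3]=?,scc[4]=?,scc[5]=4,scc[6]=5,scc[7]=1,scc[8]=3)
step 8: low=(low[0]=0,low[1]=2,low[2]=3,low[3]=0,low[4]=0,low[5]=7,low[6]=8,low[7]=4,low[8]=6); scc=(scc[0]=?,scc[1]=2,scc[2]=0,scc[3]=?,scc[4]=?,scc[5]=4,scc[6]=5,scc[7]=1,scc[8]=3)
step 9: low=(low[0]=0,low[1]=2,low[2]=3,low[3]=0,low[4]=0,low[5]=7,low[6]=8,low[7]=4,low[8]=6); scc=(scc[0]=6,scc[1]=2,scc[2]=0,scc[3]=6,scc[4]=6,scc[5]=4,scc[6]=5,scc[7]=1,scc[8]=3)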